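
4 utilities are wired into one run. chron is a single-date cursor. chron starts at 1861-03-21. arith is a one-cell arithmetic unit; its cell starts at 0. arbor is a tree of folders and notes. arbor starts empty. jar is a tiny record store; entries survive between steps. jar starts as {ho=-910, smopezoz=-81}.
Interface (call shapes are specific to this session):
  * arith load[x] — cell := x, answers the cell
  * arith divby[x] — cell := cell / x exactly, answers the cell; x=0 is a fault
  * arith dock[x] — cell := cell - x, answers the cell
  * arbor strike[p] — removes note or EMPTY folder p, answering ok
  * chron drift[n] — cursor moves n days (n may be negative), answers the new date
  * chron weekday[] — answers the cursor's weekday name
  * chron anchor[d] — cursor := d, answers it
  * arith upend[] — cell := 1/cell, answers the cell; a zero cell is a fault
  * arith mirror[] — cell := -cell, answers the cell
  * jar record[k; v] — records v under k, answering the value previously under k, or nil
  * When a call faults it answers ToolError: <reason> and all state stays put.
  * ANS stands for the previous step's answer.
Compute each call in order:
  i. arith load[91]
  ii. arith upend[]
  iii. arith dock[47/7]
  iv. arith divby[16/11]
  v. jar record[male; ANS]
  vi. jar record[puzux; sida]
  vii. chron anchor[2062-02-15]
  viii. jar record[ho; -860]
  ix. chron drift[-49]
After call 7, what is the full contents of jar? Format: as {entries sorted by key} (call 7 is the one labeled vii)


Answer: {ho=-910, male=-3355/728, puzux=sida, smopezoz=-81}

Derivation:
Invoking arith load on x=91, which returns 91.
Calling arith upend, and see 1/91.
Then arith dock on x=47/7, giving -610/91.
Now I run arith divby on x=16/11: -3355/728.
Invoking jar record on k=male, v=ANS, yielding nil.
I run jar record on k=puzux, v=sida, → nil.
Using chron anchor on d=2062-02-15, — result: 2062-02-15.
Using jar record on k=ho, v=-860, and see -910.
I invoke chron drift on n=-49, → 2061-12-28.


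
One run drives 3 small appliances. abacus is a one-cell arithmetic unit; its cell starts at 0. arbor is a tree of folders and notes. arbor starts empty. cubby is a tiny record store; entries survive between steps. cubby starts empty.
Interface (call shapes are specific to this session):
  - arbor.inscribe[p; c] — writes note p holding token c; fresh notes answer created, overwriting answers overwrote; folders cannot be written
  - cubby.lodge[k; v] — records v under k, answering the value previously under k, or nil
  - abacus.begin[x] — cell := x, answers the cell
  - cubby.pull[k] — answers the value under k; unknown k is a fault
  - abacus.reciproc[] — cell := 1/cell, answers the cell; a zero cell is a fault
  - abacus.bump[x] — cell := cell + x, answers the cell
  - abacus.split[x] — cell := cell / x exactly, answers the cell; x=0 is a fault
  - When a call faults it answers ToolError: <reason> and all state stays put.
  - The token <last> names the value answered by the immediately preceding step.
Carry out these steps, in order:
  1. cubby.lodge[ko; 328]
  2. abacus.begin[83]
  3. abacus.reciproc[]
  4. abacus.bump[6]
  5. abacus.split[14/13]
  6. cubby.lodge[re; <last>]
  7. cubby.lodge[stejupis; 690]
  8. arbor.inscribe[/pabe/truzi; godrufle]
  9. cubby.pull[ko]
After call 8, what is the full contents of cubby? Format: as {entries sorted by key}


Answer: {ko=328, re=6487/1162, stejupis=690}

Derivation:
==> cubby.lodge(ko, 328)
<== nil
==> abacus.begin(83)
<== 83
==> abacus.reciproc()
<== 1/83
==> abacus.bump(6)
<== 499/83
==> abacus.split(14/13)
<== 6487/1162
==> cubby.lodge(re, <last>)
<== nil
==> cubby.lodge(stejupis, 690)
<== nil
==> arbor.inscribe(/pabe/truzi, godrufle)
<== ToolError: no parent
==> cubby.pull(ko)
<== 328


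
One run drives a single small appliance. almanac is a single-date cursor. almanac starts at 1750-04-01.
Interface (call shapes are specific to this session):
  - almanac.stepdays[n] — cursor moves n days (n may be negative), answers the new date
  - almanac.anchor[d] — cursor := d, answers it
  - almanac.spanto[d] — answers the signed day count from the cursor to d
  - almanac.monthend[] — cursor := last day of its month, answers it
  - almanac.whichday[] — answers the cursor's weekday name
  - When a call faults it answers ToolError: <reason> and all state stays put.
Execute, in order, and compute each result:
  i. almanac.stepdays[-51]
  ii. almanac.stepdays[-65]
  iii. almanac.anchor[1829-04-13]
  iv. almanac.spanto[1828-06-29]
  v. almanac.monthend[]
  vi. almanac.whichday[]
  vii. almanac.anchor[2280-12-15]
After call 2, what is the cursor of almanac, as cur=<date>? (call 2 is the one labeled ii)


# almanac.stepdays(n=-51) ~> 1750-02-09
# almanac.stepdays(n=-65) ~> 1749-12-06
# almanac.anchor(d=1829-04-13) ~> 1829-04-13
# almanac.spanto(d=1828-06-29) ~> -288
# almanac.monthend() ~> 1829-04-30
# almanac.whichday() ~> Thursday
# almanac.anchor(d=2280-12-15) ~> 2280-12-15

Answer: cur=1749-12-06


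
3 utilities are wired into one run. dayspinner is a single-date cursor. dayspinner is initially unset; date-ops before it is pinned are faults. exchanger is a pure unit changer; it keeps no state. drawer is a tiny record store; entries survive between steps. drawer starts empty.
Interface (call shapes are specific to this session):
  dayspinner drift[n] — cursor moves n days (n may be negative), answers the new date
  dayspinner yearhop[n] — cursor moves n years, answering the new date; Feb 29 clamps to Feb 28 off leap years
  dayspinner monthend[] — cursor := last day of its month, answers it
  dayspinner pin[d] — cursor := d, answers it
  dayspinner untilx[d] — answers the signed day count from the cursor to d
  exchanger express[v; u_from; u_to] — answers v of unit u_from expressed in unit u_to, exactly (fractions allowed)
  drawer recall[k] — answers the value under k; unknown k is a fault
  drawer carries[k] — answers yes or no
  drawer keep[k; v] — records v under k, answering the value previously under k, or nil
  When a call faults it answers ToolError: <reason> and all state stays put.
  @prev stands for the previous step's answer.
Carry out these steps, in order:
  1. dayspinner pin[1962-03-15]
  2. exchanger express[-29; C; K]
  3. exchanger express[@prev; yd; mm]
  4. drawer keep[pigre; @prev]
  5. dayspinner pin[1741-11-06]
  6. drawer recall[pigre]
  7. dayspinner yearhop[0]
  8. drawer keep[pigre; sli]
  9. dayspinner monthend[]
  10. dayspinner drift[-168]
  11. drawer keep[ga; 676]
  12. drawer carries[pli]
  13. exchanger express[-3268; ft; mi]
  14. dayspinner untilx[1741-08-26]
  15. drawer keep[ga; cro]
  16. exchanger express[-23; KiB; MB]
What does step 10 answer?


I invoke dayspinner pin on d→1962-03-15, → 1962-03-15.
Invoking exchanger express on v→-29, u_from→C, u_to→K, which returns 4883/20.
I invoke exchanger express on v→@prev, u_from→yd, u_to→mm, and see 5581269/25.
Now I run drawer keep on k→pigre, v→@prev, → nil.
Using dayspinner pin on d→1741-11-06: 1741-11-06.
Invoking drawer recall on k→pigre, → 5581269/25.
Calling dayspinner yearhop on n→0, and get 1741-11-06.
Invoking drawer keep on k→pigre, v→sli, and see 5581269/25.
I use dayspinner monthend(), — result: 1741-11-30.
I invoke dayspinner drift on n→-168, yielding 1741-06-15.
Now I run drawer keep on k→ga, v→676, and see nil.
I run drawer carries on k→pli, and observe no.
I try exchanger express on v→-3268, u_from→ft, u_to→mi: -817/1320.
Next I call dayspinner untilx on d→1741-08-26, yielding 72.
Then drawer keep on k→ga, v→cro, which returns 676.
I try exchanger express on v→-23, u_from→KiB, u_to→MB, giving -368/15625.

Answer: 1741-06-15


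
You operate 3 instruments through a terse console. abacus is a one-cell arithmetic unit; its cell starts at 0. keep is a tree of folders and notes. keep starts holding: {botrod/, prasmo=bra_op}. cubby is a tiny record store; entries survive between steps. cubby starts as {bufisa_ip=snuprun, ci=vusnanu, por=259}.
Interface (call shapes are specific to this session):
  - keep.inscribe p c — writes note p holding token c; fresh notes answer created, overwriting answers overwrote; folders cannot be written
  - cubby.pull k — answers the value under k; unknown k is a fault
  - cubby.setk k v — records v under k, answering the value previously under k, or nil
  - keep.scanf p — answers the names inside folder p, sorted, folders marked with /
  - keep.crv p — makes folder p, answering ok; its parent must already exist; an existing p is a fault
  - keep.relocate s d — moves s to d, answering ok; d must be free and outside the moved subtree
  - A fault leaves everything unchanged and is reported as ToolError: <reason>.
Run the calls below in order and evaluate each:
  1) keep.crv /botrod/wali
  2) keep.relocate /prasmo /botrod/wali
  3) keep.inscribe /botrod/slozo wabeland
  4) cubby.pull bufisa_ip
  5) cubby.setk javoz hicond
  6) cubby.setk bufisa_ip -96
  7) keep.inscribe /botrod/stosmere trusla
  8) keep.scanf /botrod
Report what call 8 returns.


Answer: [slozo, stosmere, wali/]

Derivation:
> crv /botrod/wali
:: ok
> relocate /prasmo /botrod/wali
:: ToolError: exists
> inscribe /botrod/slozo wabeland
:: created
> pull bufisa_ip
:: snuprun
> setk javoz hicond
:: nil
> setk bufisa_ip -96
:: snuprun
> inscribe /botrod/stosmere trusla
:: created
> scanf /botrod
:: [slozo, stosmere, wali/]


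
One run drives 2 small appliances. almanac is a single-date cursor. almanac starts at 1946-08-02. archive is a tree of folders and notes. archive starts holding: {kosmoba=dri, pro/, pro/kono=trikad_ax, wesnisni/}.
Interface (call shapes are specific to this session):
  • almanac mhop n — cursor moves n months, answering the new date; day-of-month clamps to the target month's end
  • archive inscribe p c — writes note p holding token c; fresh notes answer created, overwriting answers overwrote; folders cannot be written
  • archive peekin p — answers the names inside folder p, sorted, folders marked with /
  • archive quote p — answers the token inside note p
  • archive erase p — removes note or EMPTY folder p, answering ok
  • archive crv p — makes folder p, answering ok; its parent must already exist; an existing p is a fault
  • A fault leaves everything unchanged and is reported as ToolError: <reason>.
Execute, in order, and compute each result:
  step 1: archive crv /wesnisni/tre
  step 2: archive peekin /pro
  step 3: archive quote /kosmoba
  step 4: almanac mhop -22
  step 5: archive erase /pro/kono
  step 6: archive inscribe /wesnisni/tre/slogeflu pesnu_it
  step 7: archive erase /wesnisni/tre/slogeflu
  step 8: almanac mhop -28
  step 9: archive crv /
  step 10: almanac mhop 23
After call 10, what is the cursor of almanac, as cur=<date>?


Answer: cur=1944-05-02

Derivation:
Act: archive crv[p='/wesnisni/tre']
Obs: ok
Act: archive peekin[p='/pro']
Obs: [kono]
Act: archive quote[p='/kosmoba']
Obs: dri
Act: almanac mhop[n='-22']
Obs: 1944-10-02
Act: archive erase[p='/pro/kono']
Obs: ok
Act: archive inscribe[p='/wesnisni/tre/slogeflu'; c='pesnu_it']
Obs: created
Act: archive erase[p='/wesnisni/tre/slogeflu']
Obs: ok
Act: almanac mhop[n='-28']
Obs: 1942-06-02
Act: archive crv[p='/']
Obs: ToolError: exists
Act: almanac mhop[n='23']
Obs: 1944-05-02


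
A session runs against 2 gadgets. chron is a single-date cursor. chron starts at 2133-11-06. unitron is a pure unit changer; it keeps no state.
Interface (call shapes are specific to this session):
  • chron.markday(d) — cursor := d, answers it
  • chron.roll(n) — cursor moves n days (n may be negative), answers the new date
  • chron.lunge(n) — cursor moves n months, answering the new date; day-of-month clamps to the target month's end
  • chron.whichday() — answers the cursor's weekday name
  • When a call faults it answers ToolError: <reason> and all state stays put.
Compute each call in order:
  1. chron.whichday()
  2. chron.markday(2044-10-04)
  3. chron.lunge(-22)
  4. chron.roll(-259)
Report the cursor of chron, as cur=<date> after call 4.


Answer: cur=2042-03-20

Derivation:
Invoking whichday, giving Friday.
I run markday with d→2044-10-04, yielding 2044-10-04.
Using lunge with n→-22, — result: 2042-12-04.
Calling roll with n→-259, and observe 2042-03-20.


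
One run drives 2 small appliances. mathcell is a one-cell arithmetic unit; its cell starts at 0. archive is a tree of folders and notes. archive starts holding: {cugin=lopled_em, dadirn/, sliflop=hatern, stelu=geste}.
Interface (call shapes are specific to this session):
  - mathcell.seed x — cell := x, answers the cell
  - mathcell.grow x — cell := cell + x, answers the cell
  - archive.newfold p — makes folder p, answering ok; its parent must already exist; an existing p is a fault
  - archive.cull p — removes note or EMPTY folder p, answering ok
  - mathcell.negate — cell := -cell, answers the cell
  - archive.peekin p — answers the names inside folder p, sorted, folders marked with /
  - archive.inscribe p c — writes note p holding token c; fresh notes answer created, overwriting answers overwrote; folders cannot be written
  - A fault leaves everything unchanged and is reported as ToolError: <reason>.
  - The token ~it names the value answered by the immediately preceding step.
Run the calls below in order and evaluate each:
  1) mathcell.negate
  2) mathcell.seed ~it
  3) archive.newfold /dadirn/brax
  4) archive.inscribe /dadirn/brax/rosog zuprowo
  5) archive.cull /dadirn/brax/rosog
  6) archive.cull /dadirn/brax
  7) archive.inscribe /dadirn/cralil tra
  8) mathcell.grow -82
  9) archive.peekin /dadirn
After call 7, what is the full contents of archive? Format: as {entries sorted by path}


% negate() ~> 0
% seed(x=~it) ~> 0
% newfold(p=/dadirn/brax) ~> ok
% inscribe(p=/dadirn/brax/rosog, c=zuprowo) ~> created
% cull(p=/dadirn/brax/rosog) ~> ok
% cull(p=/dadirn/brax) ~> ok
% inscribe(p=/dadirn/cralil, c=tra) ~> created
% grow(x=-82) ~> -82
% peekin(p=/dadirn) ~> [cralil]

Answer: {cugin=lopled_em, dadirn/, dadirn/cralil=tra, sliflop=hatern, stelu=geste}


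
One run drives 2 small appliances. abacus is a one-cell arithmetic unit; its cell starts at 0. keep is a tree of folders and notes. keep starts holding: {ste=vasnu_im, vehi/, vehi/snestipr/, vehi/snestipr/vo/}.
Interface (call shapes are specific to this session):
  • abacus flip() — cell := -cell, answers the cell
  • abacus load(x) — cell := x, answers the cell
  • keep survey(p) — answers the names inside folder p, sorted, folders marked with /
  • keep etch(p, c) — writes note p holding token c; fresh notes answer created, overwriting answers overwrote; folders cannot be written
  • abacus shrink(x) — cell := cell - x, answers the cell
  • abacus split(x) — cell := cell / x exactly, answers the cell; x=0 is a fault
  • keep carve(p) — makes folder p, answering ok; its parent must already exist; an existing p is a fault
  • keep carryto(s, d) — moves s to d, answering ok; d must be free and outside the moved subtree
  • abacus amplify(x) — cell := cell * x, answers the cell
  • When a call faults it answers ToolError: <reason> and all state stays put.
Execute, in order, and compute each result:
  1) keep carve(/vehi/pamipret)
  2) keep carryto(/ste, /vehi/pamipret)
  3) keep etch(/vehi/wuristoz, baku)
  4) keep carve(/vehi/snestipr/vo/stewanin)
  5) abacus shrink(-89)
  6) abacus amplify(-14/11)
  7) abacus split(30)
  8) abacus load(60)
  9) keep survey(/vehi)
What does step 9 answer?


Answer: [pamipret/, snestipr/, wuristoz]

Derivation:
→ keep carve(p='/vehi/pamipret')
← ok
→ keep carryto(s='/ste', d='/vehi/pamipret')
← ToolError: exists
→ keep etch(p='/vehi/wuristoz', c='baku')
← created
→ keep carve(p='/vehi/snestipr/vo/stewanin')
← ok
→ abacus shrink(x='-89')
← 89
→ abacus amplify(x='-14/11')
← -1246/11
→ abacus split(x='30')
← -623/165
→ abacus load(x='60')
← 60
→ keep survey(p='/vehi')
← [pamipret/, snestipr/, wuristoz]


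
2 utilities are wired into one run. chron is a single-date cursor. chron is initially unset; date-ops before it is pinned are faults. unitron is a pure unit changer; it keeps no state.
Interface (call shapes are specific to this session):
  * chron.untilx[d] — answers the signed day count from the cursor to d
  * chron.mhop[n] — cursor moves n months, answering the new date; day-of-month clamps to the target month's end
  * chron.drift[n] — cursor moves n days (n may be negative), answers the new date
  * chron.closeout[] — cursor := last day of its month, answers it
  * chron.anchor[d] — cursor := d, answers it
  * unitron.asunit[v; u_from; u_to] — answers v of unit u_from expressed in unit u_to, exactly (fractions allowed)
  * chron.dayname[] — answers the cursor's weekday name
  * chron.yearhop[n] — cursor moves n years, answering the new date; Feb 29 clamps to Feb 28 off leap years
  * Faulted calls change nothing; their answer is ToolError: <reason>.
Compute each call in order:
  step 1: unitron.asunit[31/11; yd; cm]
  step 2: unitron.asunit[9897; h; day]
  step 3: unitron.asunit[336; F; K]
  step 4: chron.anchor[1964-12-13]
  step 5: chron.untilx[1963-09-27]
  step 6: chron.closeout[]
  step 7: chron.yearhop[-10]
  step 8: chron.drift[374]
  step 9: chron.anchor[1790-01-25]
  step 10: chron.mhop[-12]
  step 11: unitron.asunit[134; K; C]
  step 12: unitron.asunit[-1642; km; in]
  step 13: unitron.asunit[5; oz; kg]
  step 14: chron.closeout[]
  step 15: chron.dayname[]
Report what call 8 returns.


Act: unitron.asunit[v: 31/11; u_from: yd; u_to: cm]
Obs: 70866/275
Act: unitron.asunit[v: 9897; u_from: h; u_to: day]
Obs: 3299/8
Act: unitron.asunit[v: 336; u_from: F; u_to: K]
Obs: 79567/180
Act: chron.anchor[d: 1964-12-13]
Obs: 1964-12-13
Act: chron.untilx[d: 1963-09-27]
Obs: -443
Act: chron.closeout[]
Obs: 1964-12-31
Act: chron.yearhop[n: -10]
Obs: 1954-12-31
Act: chron.drift[n: 374]
Obs: 1956-01-09
Act: chron.anchor[d: 1790-01-25]
Obs: 1790-01-25
Act: chron.mhop[n: -12]
Obs: 1789-01-25
Act: unitron.asunit[v: 134; u_from: K; u_to: C]
Obs: -2783/20
Act: unitron.asunit[v: -1642; u_from: km; u_to: in]
Obs: -8210000000/127
Act: unitron.asunit[v: 5; u_from: oz; u_to: kg]
Obs: 45359237/320000000
Act: chron.closeout[]
Obs: 1789-01-31
Act: chron.dayname[]
Obs: Saturday

Answer: 1956-01-09


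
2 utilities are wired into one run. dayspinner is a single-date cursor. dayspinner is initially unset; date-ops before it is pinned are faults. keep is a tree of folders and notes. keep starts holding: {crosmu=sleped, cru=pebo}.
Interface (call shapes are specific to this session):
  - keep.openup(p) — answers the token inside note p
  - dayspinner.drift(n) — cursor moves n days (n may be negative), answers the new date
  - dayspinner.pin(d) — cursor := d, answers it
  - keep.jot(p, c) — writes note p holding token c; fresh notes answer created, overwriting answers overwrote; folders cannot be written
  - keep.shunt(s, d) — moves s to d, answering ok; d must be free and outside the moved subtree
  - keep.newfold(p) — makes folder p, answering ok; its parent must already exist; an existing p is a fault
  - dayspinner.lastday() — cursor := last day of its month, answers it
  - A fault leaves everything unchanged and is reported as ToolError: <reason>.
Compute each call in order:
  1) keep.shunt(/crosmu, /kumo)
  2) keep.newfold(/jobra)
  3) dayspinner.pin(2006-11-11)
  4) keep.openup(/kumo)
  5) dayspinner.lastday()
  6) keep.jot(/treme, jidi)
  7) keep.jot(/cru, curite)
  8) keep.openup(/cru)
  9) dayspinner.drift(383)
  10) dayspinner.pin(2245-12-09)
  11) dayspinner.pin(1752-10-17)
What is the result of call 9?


Answer: 2007-12-18

Derivation:
Next I call keep.shunt on s: /crosmu, d: /kumo, and see ok.
I use keep.newfold on p: /jobra: ok.
I call dayspinner.pin on d: 2006-11-11, yielding 2006-11-11.
Using keep.openup on p: /kumo, — result: sleped.
Next I call dayspinner.lastday, and see 2006-11-30.
Now I run keep.jot on p: /treme, c: jidi, — result: created.
Next I call keep.jot on p: /cru, c: curite, and observe overwrote.
I use keep.openup on p: /cru, which returns curite.
Then dayspinner.drift on n: 383, yielding 2007-12-18.
Now I run dayspinner.pin on d: 2245-12-09, which returns 2245-12-09.
Next I call dayspinner.pin on d: 1752-10-17, → 1752-10-17.


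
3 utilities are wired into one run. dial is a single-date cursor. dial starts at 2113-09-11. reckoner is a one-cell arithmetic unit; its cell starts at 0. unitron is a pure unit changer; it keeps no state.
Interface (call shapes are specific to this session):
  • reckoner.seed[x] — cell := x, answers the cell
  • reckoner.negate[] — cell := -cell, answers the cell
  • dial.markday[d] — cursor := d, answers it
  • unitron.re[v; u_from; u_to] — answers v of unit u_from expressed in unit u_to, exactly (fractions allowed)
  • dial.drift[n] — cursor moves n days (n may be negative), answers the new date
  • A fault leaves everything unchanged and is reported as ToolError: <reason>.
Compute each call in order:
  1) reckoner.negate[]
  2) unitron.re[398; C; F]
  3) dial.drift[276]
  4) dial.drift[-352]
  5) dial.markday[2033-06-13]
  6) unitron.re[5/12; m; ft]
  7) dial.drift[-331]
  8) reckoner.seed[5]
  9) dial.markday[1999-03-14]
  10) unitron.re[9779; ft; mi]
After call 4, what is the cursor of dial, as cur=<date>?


>> reckoner.negate()
<< 0
>> unitron.re(v='398', u_from='C', u_to='F')
<< 3742/5
>> dial.drift(n='276')
<< 2114-06-14
>> dial.drift(n='-352')
<< 2113-06-27
>> dial.markday(d='2033-06-13')
<< 2033-06-13
>> unitron.re(v='5/12', u_from='m', u_to='ft')
<< 3125/2286
>> dial.drift(n='-331')
<< 2032-07-17
>> reckoner.seed(x='5')
<< 5
>> dial.markday(d='1999-03-14')
<< 1999-03-14
>> unitron.re(v='9779', u_from='ft', u_to='mi')
<< 889/480

Answer: cur=2113-06-27


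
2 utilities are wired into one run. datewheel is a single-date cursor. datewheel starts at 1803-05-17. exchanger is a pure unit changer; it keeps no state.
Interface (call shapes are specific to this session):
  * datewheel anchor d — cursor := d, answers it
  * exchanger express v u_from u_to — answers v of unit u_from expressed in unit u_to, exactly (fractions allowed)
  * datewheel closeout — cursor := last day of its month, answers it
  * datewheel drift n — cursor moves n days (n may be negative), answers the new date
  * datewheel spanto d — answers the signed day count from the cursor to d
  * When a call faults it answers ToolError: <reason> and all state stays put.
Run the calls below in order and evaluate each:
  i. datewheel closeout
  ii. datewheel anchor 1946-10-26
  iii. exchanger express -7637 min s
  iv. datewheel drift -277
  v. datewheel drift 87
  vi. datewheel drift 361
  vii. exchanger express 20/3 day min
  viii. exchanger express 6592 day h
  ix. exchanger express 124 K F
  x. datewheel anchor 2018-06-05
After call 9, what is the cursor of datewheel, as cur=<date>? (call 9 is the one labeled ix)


Answer: cur=1947-04-15

Derivation:
>>> datewheel closeout
= 1803-05-31
>>> datewheel anchor 1946-10-26
= 1946-10-26
>>> exchanger express -7637 min s
= -458220
>>> datewheel drift -277
= 1946-01-22
>>> datewheel drift 87
= 1946-04-19
>>> datewheel drift 361
= 1947-04-15
>>> exchanger express 20/3 day min
= 9600
>>> exchanger express 6592 day h
= 158208
>>> exchanger express 124 K F
= -23647/100
>>> datewheel anchor 2018-06-05
= 2018-06-05


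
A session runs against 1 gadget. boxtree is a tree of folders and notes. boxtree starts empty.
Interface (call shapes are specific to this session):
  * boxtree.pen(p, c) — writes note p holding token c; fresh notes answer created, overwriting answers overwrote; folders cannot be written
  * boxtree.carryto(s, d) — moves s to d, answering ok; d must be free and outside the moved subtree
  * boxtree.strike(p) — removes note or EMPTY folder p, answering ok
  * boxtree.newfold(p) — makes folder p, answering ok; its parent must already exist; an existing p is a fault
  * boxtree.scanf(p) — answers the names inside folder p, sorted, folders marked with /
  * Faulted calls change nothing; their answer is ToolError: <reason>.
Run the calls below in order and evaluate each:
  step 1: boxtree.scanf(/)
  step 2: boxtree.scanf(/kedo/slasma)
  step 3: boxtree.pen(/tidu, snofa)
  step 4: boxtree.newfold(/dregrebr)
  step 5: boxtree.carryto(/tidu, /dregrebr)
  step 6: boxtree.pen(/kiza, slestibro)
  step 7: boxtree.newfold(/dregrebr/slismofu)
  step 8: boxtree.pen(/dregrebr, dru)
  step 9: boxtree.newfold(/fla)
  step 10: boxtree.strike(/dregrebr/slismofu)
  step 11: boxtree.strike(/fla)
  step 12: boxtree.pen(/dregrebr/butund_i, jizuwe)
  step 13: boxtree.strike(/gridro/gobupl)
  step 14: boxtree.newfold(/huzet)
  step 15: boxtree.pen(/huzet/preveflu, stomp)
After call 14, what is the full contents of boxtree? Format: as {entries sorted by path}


# 1. boxtree.scanf(p: /) ~> []
# 2. boxtree.scanf(p: /kedo/slasma) ~> ToolError: not found
# 3. boxtree.pen(p: /tidu, c: snofa) ~> created
# 4. boxtree.newfold(p: /dregrebr) ~> ok
# 5. boxtree.carryto(s: /tidu, d: /dregrebr) ~> ToolError: exists
# 6. boxtree.pen(p: /kiza, c: slestibro) ~> created
# 7. boxtree.newfold(p: /dregrebr/slismofu) ~> ok
# 8. boxtree.pen(p: /dregrebr, c: dru) ~> ToolError: is a directory
# 9. boxtree.newfold(p: /fla) ~> ok
# 10. boxtree.strike(p: /dregrebr/slismofu) ~> ok
# 11. boxtree.strike(p: /fla) ~> ok
# 12. boxtree.pen(p: /dregrebr/butund_i, c: jizuwe) ~> created
# 13. boxtree.strike(p: /gridro/gobupl) ~> ToolError: not found
# 14. boxtree.newfold(p: /huzet) ~> ok
# 15. boxtree.pen(p: /huzet/preveflu, c: stomp) ~> created

Answer: {dregrebr/, dregrebr/butund_i=jizuwe, huzet/, kiza=slestibro, tidu=snofa}


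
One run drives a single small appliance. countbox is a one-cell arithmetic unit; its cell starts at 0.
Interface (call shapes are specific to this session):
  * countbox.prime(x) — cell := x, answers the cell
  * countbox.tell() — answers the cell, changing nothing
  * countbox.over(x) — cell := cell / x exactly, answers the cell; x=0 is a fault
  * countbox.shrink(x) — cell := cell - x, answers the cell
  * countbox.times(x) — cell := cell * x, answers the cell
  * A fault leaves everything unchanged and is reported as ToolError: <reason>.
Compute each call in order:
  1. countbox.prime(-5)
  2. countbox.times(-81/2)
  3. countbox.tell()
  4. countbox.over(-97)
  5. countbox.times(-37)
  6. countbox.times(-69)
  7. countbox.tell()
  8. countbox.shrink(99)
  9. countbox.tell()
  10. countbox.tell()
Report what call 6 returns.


Answer: -1033965/194

Derivation:
~$ countbox.prime x: -5
[out] -5
~$ countbox.times x: -81/2
[out] 405/2
~$ countbox.tell
[out] 405/2
~$ countbox.over x: -97
[out] -405/194
~$ countbox.times x: -37
[out] 14985/194
~$ countbox.times x: -69
[out] -1033965/194
~$ countbox.tell
[out] -1033965/194
~$ countbox.shrink x: 99
[out] -1053171/194
~$ countbox.tell
[out] -1053171/194
~$ countbox.tell
[out] -1053171/194


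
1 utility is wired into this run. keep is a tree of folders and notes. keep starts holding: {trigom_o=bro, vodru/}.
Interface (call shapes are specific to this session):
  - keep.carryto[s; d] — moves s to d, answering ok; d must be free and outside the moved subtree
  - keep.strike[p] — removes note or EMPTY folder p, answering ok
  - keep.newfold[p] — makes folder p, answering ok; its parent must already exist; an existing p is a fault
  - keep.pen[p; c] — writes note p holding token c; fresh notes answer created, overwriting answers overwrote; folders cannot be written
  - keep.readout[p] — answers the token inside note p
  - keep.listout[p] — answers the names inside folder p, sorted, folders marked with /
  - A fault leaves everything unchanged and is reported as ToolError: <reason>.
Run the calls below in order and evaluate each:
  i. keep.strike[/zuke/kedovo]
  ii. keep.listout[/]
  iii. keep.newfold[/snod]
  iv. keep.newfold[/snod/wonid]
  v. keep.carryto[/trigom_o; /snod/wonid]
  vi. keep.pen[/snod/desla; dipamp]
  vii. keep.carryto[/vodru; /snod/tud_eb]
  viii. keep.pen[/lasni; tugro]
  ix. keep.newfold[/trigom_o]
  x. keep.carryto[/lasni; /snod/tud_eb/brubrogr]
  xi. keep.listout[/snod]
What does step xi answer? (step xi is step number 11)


[in] keep.strike p=/zuke/kedovo
= ToolError: not found
[in] keep.listout p=/
= [trigom_o, vodru/]
[in] keep.newfold p=/snod
= ok
[in] keep.newfold p=/snod/wonid
= ok
[in] keep.carryto s=/trigom_o d=/snod/wonid
= ToolError: exists
[in] keep.pen p=/snod/desla c=dipamp
= created
[in] keep.carryto s=/vodru d=/snod/tud_eb
= ok
[in] keep.pen p=/lasni c=tugro
= created
[in] keep.newfold p=/trigom_o
= ToolError: exists
[in] keep.carryto s=/lasni d=/snod/tud_eb/brubrogr
= ok
[in] keep.listout p=/snod
= [desla, tud_eb/, wonid/]

Answer: [desla, tud_eb/, wonid/]


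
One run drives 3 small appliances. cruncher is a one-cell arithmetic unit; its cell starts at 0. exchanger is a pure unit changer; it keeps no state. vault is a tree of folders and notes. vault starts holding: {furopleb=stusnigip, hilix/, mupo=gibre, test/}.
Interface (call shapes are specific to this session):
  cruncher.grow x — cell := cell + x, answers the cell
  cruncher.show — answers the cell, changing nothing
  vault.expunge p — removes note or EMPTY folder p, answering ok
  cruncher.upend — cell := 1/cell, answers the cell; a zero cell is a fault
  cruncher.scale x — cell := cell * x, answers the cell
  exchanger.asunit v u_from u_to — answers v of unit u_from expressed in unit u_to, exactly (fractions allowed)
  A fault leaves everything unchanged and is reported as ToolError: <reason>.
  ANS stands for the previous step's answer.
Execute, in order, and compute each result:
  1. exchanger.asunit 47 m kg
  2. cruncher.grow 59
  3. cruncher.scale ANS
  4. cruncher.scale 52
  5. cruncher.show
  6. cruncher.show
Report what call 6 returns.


·→ exchanger.asunit(47, m, kg)
·← ToolError: incompatible units
·→ cruncher.grow(59)
·← 59
·→ cruncher.scale(ANS)
·← 3481
·→ cruncher.scale(52)
·← 181012
·→ cruncher.show()
·← 181012
·→ cruncher.show()
·← 181012

Answer: 181012


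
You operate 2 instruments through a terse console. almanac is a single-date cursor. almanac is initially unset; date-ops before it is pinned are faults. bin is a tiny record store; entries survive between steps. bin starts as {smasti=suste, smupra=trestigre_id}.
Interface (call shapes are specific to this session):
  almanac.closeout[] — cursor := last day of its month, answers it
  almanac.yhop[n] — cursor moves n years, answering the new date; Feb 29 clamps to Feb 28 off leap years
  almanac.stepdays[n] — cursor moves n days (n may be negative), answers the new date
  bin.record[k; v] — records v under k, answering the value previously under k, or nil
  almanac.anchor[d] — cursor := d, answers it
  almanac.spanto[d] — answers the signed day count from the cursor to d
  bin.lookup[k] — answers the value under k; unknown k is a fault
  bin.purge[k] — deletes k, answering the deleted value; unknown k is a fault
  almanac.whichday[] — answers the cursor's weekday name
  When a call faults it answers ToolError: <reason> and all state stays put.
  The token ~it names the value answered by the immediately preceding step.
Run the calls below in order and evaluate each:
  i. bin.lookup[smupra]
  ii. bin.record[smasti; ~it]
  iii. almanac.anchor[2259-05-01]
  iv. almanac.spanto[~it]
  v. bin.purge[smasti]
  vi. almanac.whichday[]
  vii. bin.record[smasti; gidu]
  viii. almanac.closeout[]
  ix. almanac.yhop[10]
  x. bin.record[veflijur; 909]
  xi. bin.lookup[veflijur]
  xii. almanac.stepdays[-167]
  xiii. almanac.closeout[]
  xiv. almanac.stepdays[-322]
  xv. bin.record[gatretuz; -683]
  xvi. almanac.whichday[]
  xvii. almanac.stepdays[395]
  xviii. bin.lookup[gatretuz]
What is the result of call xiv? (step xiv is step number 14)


Answer: 2268-02-13

Derivation:
% lookup smupra
= trestigre_id
% record smasti ~it
= suste
% anchor 2259-05-01
= 2259-05-01
% spanto ~it
= 0
% purge smasti
= trestigre_id
% whichday
= Sunday
% record smasti gidu
= nil
% closeout
= 2259-05-31
% yhop 10
= 2269-05-31
% record veflijur 909
= nil
% lookup veflijur
= 909
% stepdays -167
= 2268-12-15
% closeout
= 2268-12-31
% stepdays -322
= 2268-02-13
% record gatretuz -683
= nil
% whichday
= Thursday
% stepdays 395
= 2269-03-14
% lookup gatretuz
= -683


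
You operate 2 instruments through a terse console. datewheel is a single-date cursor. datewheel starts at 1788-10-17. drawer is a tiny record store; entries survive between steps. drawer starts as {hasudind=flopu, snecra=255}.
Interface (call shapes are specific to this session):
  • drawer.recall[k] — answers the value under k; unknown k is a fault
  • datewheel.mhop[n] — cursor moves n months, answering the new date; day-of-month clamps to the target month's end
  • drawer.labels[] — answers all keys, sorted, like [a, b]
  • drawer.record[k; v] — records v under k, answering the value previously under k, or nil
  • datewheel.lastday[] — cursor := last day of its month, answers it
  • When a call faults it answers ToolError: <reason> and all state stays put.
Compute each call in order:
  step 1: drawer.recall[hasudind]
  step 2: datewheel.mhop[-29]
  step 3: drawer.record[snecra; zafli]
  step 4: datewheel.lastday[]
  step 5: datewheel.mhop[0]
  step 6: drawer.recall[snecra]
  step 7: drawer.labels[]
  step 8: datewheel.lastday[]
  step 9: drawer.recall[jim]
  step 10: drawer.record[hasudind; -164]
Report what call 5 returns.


> recall hasudind
[out] flopu
> mhop -29
[out] 1786-05-17
> record snecra zafli
[out] 255
> lastday
[out] 1786-05-31
> mhop 0
[out] 1786-05-31
> recall snecra
[out] zafli
> labels
[out] [hasudind, snecra]
> lastday
[out] 1786-05-31
> recall jim
[out] ToolError: no such key jim
> record hasudind -164
[out] flopu

Answer: 1786-05-31


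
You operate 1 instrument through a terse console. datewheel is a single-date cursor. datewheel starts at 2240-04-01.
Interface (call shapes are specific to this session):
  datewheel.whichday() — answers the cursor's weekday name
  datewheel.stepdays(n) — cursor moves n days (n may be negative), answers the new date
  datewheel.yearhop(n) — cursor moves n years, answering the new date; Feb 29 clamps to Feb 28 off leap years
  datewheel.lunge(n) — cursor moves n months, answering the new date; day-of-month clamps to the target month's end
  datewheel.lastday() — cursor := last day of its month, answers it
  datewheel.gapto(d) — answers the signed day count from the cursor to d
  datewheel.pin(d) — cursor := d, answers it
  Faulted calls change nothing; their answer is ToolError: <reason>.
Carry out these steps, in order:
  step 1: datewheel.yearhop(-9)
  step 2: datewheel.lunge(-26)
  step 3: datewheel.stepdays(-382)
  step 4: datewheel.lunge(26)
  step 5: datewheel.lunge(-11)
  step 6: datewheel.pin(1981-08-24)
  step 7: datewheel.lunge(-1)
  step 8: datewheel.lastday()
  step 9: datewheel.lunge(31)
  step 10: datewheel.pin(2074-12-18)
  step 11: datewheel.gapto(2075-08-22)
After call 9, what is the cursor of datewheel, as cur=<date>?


>>> datewheel.yearhop n: -9
  2231-04-01
>>> datewheel.lunge n: -26
  2229-02-01
>>> datewheel.stepdays n: -382
  2228-01-16
>>> datewheel.lunge n: 26
  2230-03-16
>>> datewheel.lunge n: -11
  2229-04-16
>>> datewheel.pin d: 1981-08-24
  1981-08-24
>>> datewheel.lunge n: -1
  1981-07-24
>>> datewheel.lastday
  1981-07-31
>>> datewheel.lunge n: 31
  1984-02-29
>>> datewheel.pin d: 2074-12-18
  2074-12-18
>>> datewheel.gapto d: 2075-08-22
  247

Answer: cur=1984-02-29


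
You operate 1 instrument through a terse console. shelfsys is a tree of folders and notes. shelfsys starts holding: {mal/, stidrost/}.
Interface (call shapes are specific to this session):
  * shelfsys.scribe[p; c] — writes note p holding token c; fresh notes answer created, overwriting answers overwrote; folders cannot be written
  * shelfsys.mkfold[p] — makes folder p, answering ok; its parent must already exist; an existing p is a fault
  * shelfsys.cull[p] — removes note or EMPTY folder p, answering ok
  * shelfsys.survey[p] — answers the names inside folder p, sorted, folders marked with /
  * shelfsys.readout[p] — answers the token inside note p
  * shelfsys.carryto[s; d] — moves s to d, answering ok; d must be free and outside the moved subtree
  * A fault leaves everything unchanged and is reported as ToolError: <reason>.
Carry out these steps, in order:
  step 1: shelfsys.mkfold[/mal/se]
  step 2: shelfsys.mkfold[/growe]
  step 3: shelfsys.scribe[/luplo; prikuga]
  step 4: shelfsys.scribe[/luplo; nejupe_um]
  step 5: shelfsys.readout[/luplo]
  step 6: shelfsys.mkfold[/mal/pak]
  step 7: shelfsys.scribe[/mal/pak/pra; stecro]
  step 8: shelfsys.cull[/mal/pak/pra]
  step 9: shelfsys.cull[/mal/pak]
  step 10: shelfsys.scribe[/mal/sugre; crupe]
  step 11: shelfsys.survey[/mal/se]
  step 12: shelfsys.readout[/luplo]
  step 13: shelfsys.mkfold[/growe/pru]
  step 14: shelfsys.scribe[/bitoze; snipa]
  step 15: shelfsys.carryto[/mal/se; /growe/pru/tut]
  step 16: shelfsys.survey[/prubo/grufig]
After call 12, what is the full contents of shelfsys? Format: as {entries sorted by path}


Answer: {growe/, luplo=nejupe_um, mal/, mal/se/, mal/sugre=crupe, stidrost/}

Derivation:
·→ mkfold(p: /mal/se)
·← ok
·→ mkfold(p: /growe)
·← ok
·→ scribe(p: /luplo, c: prikuga)
·← created
·→ scribe(p: /luplo, c: nejupe_um)
·← overwrote
·→ readout(p: /luplo)
·← nejupe_um
·→ mkfold(p: /mal/pak)
·← ok
·→ scribe(p: /mal/pak/pra, c: stecro)
·← created
·→ cull(p: /mal/pak/pra)
·← ok
·→ cull(p: /mal/pak)
·← ok
·→ scribe(p: /mal/sugre, c: crupe)
·← created
·→ survey(p: /mal/se)
·← []
·→ readout(p: /luplo)
·← nejupe_um
·→ mkfold(p: /growe/pru)
·← ok
·→ scribe(p: /bitoze, c: snipa)
·← created
·→ carryto(s: /mal/se, d: /growe/pru/tut)
·← ok
·→ survey(p: /prubo/grufig)
·← ToolError: not found


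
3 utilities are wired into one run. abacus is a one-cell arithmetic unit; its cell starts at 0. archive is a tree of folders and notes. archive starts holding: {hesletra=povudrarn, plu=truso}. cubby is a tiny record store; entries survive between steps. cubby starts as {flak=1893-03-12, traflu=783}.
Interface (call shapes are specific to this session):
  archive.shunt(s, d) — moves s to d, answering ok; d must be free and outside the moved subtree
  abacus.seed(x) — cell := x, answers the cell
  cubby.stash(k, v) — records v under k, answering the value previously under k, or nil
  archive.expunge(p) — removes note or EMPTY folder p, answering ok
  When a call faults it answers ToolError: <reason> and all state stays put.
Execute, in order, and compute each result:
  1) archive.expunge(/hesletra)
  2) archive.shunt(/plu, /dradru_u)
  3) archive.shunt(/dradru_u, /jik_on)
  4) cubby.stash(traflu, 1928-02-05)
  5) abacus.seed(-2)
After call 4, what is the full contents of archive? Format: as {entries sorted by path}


;; 1. expunge(p→/hesletra) == ok
;; 2. shunt(s→/plu, d→/dradru_u) == ok
;; 3. shunt(s→/dradru_u, d→/jik_on) == ok
;; 4. stash(k→traflu, v→1928-02-05) == 783
;; 5. seed(x→-2) == -2

Answer: {jik_on=truso}


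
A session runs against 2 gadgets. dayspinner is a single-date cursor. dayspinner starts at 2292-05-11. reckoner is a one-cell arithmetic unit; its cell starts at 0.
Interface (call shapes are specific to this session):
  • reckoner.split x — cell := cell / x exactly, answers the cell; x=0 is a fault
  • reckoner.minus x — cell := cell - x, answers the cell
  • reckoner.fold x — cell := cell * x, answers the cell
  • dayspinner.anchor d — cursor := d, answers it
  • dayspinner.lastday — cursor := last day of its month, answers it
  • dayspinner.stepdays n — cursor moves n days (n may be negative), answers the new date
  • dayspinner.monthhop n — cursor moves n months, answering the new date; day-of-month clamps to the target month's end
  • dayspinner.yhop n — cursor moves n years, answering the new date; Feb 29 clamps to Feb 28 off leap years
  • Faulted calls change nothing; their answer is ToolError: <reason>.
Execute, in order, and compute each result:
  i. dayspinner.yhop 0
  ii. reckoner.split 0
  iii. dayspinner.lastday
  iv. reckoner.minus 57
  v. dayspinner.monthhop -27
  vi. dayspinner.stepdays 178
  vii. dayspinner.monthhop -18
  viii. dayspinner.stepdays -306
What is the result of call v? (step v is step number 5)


Answer: 2290-02-28

Derivation:
-> dayspinner.yhop(n=0)
<- 2292-05-11
-> reckoner.split(x=0)
<- ToolError: division by zero
-> dayspinner.lastday()
<- 2292-05-31
-> reckoner.minus(x=57)
<- -57
-> dayspinner.monthhop(n=-27)
<- 2290-02-28
-> dayspinner.stepdays(n=178)
<- 2290-08-25
-> dayspinner.monthhop(n=-18)
<- 2289-02-25
-> dayspinner.stepdays(n=-306)
<- 2288-04-25
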